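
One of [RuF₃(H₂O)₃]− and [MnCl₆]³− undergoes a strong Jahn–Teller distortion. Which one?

[RuF₃(H₂O)₃]−: Summing ligand charges against the −1 overall charge gives an oxidation state of +2 for ruthenium. Ruthenium is a group-8 element; Ru(II) is therefore d⁶. A 4d ion has a large Δₒ and is invariably low-spin. The d⁶ configuration leaves the e_g set evenly filled (or empty) — no strong Jahn–Teller driving force.
[MnCl₆]³−: Each chloride is −1; balancing the −3 overall charge requires Mn(III). Mn sits in group 7, so the d-electron count is 7 − 3 = 4. Chloride is a weak-field ligand for a first-row metal, so the complex is high-spin. The t₂g³e_g¹ (high-spin) configuration has an unevenly filled e_g set; the Jahn–Teller theorem predicts a tetragonal distortion (typically axial elongation) to lift the degeneracy.

[MnCl₆]³−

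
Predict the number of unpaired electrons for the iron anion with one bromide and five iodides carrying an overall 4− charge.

Ligand charges: each bromide is −1; each iodide is −1. With an overall charge of −4 the iron centre must be in the +2 oxidation state.
Group 8 minus oxidation state 2 gives a d⁶ configuration.
The spin state decides the count: Bromide and iodide are weak-field ligands for a first-row metal, so the complex is high-spin.
An octahedral high-spin d⁶ ion is t₂g⁴e_g², giving 4 unpaired electrons.

4 unpaired electrons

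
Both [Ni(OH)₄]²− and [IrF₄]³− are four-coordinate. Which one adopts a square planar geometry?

[IrF₄]³−

For [Ni(OH)₄]²−: Summing ligand charges against the −2 overall charge gives an oxidation state of +2 for nickel. Nickel is a group-10 element; Ni(II) is therefore d⁸. Hydroxide is a weak-field ligand. With weak-field ligands the CFSE gain from square planar is small, so a 3d d⁸ ion takes the sterically preferred tetrahedral geometry. → tetrahedral.
For [IrF₄]³−: Each fluoride is −1; balancing the −3 overall charge requires Ir(I). Group 9 minus oxidation state 1 gives a d⁸ configuration. A 5d d⁸ ion has a large crystal-field splitting; square planar leaves the high-energy d_{x²−y²} orbital empty and maximises CFSE. → square planar.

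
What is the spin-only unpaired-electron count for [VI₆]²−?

1 unpaired electron

Each iodide is −1; balancing the −2 overall charge requires V(IV).
Vanadium is a group-5 element; V(IV) is therefore d¹.
In an octahedral field the d¹ configuration is t₂g¹e_g⁰ (only one arrangement possible), giving 1 unpaired electron.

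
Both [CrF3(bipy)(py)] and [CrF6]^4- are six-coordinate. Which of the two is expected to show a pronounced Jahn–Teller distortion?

[CrF6]^4-

[CrF3(bipy)(py)]: Each fluoride is −1; 2,2′-bipyridine is neutral; pyridine is neutral; balancing the 0 overall charge requires Cr(III). Cr sits in group 6, so the d-electron count is 6 − 3 = 3. The d³ configuration leaves the e_g set evenly filled (or empty) — no strong Jahn–Teller driving force.
[CrF6]^4-: Ligand charges: each fluoride is −1. With an overall charge of −4 the chromium centre must be in the +2 oxidation state. Group 6 minus oxidation state 2 gives a d⁴ configuration. Fluoride is a weak-field ligand for a first-row metal, so the complex is high-spin. The t₂g³e_g¹ (high-spin) configuration has an unevenly filled e_g set; the Jahn–Teller theorem predicts a tetragonal distortion (typically axial elongation) to lift the degeneracy.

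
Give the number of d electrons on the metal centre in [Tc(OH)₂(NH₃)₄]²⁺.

Ligand charges: each hydroxide is −1; ammonia is neutral. With an overall charge of +2 the technetium centre must be in the +4 oxidation state.
Tc sits in group 7, so the d-electron count is 7 − 4 = 3.

d³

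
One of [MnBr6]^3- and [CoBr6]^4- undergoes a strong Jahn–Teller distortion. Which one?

[MnBr6]^3-

[MnBr6]^3-: Each bromide is −1; balancing the −3 overall charge requires Mn(III). Manganese is a group-7 element; Mn(III) is therefore d⁴. Bromide is a weak-field ligand for a first-row metal, so the complex is high-spin. The t₂g³e_g¹ (high-spin) configuration has an unevenly filled e_g set; the Jahn–Teller theorem predicts a tetragonal distortion (typically axial elongation) to lift the degeneracy.
[CoBr6]^4-: Each bromide is −1; balancing the −4 overall charge requires Co(II). Cobalt is a group-9 element; Co(II) is therefore d⁷. Bromide is a weak-field ligand for a first-row metal, so the complex is high-spin. The d⁷ configuration leaves the e_g set evenly filled (or empty) — no strong Jahn–Teller driving force.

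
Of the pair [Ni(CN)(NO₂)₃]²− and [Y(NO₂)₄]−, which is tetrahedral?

For [Ni(CN)(NO₂)₃]²−: Each cyanide is −1; each nitro (N-bound nitrite) is −1; balancing the −2 overall charge requires Ni(II). Ni sits in group 10, so the d-electron count is 10 − 2 = 8. Cyanide and nitro (N-bound nitrite) are strong-field ligands (high in the spectrochemical series). A 3d d⁸ ion with strong-field ligands gains enough CFSE to favour square planar over tetrahedral. → square planar.
For [Y(NO₂)₄]−: Each nitro (N-bound nitrite) is −1; balancing the −1 overall charge requires Y(III). Group 3 minus oxidation state 3 gives a d⁰ configuration. A d⁰ ion has no crystal-field stabilisation preference between square planar and tetrahedral, so four ligands adopt the sterically favoured tetrahedral geometry. → tetrahedral.

[Y(NO₂)₄]−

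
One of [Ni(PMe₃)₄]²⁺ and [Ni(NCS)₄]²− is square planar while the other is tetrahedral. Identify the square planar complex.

[Ni(PMe₃)₄]²⁺

For [Ni(PMe₃)₄]²⁺: Trimethylphosphine is neutral; balancing the +2 overall charge requires Ni(II). Nickel is a group-10 element; Ni(II) is therefore d⁸. Trimethylphosphine is a strong-field ligand (high in the spectrochemical series). A 3d d⁸ ion with strong-field ligands gains enough CFSE to favour square planar over tetrahedral. → square planar.
For [Ni(NCS)₄]²−: Each isothiocyanate is −1; balancing the −2 overall charge requires Ni(II). Nickel is a group-10 element; Ni(II) is therefore d⁸. Isothiocyanate is a weak-field ligand. With weak-field ligands the CFSE gain from square planar is small, so a 3d d⁸ ion takes the sterically preferred tetrahedral geometry. → tetrahedral.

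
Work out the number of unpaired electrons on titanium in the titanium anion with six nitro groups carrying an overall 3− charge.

Summing ligand charges against the −3 overall charge gives an oxidation state of +3 for titanium.
Titanium is a group-4 element; Ti(III) is therefore d¹.
In an octahedral field the d¹ configuration is t₂g¹e_g⁰ (only one arrangement possible), giving 1 unpaired electron.

1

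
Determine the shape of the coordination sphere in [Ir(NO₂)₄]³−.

Each nitro (N-bound nitrite) is −1; balancing the −3 overall charge requires Ir(I).
Iridium is a group-9 element; Ir(I) is therefore d⁸.
With 4 monodentate ligands the coordination number is 4.
A 5d d⁸ ion has a large crystal-field splitting; square planar leaves the high-energy d_{x²−y²} orbital empty and maximises CFSE.

square planar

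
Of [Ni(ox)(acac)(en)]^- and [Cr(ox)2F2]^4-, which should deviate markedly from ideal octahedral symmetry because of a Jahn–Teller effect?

[Cr(ox)2F2]^4-

[Ni(ox)(acac)(en)]^-: Summing ligand charges against the −1 overall charge gives an oxidation state of +2 for nickel. Nickel is a group-10 element; Ni(II) is therefore d⁸. The d⁸ configuration leaves the e_g set evenly filled (or empty) — no strong Jahn–Teller driving force.
[Cr(ox)2F2]^4-: Summing ligand charges against the −4 overall charge gives an oxidation state of +2 for chromium. Cr sits in group 6, so the d-electron count is 6 − 2 = 4. Fluoride and oxalate are weak-field ligands for a first-row metal, so the complex is high-spin. The t₂g³e_g¹ (high-spin) configuration has an unevenly filled e_g set; the Jahn–Teller theorem predicts a tetragonal distortion (typically axial elongation) to lift the degeneracy.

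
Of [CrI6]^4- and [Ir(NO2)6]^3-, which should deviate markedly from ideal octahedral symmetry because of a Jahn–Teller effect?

[CrI6]^4-: Ligand charges: each iodide is −1. With an overall charge of −4 the chromium centre must be in the +2 oxidation state. Group 6 minus oxidation state 2 gives a d⁴ configuration. Iodide is a weak-field ligand for a first-row metal, so the complex is high-spin. The t₂g³e_g¹ (high-spin) configuration has an unevenly filled e_g set; the Jahn–Teller theorem predicts a tetragonal distortion (typically axial elongation) to lift the degeneracy.
[Ir(NO2)6]^3-: Each nitro (N-bound nitrite) is −1; balancing the −3 overall charge requires Ir(III). Iridium is a group-9 element; Ir(III) is therefore d⁶. A 5d ion has a large Δₒ and is invariably low-spin. The d⁶ configuration leaves the e_g set evenly filled (or empty) — no strong Jahn–Teller driving force.

[CrI6]^4-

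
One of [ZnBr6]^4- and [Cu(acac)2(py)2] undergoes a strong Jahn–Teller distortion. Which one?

[Cu(acac)2(py)2]

[ZnBr6]^4-: Ligand charges: each bromide is −1. With an overall charge of −4 the zinc centre must be in the +2 oxidation state. Group 12 minus oxidation state 2 gives a d¹⁰ configuration. The d¹⁰ configuration leaves the e_g set evenly filled (or empty) — no strong Jahn–Teller driving force.
[Cu(acac)2(py)2]: Each acetylacetonate is −1; pyridine is neutral; balancing the 0 overall charge requires Cu(II). Group 11 minus oxidation state 2 gives a d⁹ configuration. The t₂g⁶e_g³ configuration has an unevenly filled e_g set; the Jahn–Teller theorem predicts a tetragonal distortion (typically axial elongation) to lift the degeneracy.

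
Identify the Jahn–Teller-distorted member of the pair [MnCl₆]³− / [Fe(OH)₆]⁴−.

[MnCl₆]³−: Each chloride is −1; balancing the −3 overall charge requires Mn(III). Mn sits in group 7, so the d-electron count is 7 − 3 = 4. Chloride is a weak-field ligand for a first-row metal, so the complex is high-spin. The t₂g³e_g¹ (high-spin) configuration has an unevenly filled e_g set; the Jahn–Teller theorem predicts a tetragonal distortion (typically axial elongation) to lift the degeneracy.
[Fe(OH)₆]⁴−: Summing ligand charges against the −4 overall charge gives an oxidation state of +2 for iron. Group 8 minus oxidation state 2 gives a d⁶ configuration. Hydroxide is a weak-field ligand for a first-row metal, so the complex is high-spin. The d⁶ configuration leaves the e_g set evenly filled (or empty) — no strong Jahn–Teller driving force.

[MnCl₆]³−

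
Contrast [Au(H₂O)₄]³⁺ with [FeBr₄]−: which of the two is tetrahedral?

For [Au(H₂O)₄]³⁺: Summing ligand charges against the +3 overall charge gives an oxidation state of +3 for gold. Gold is a group-11 element; Au(III) is therefore d⁸. A 5d d⁸ ion has a large crystal-field splitting; square planar leaves the high-energy d_{x²−y²} orbital empty and maximises CFSE. → square planar.
For [FeBr₄]−: Ligand charges: each bromide is −1. With an overall charge of −1 the iron centre must be in the +3 oxidation state. Iron is a group-8 element; Fe(III) is therefore d⁵. A high-spin d⁵ ion has zero CFSE in either geometry, so four ligands adopt the sterically favoured tetrahedral geometry. → tetrahedral.

[FeBr₄]−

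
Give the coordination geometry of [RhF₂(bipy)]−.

Ligand charges: each fluoride is −1; 2,2′-bipyridine is neutral. With an overall charge of −1 the rhodium centre must be in the +1 oxidation state.
Rhodium is a group-9 element; Rh(I) is therefore d⁸.
Counting donor atoms: 2×fluoride (monodentate) → 2 donors; 1×2,2′-bipyridine (bidentate) → 2 donors. Coordination number = 4.
A 4d d⁸ ion has a large crystal-field splitting; square planar leaves the high-energy d_{x²−y²} orbital empty and maximises CFSE.

square planar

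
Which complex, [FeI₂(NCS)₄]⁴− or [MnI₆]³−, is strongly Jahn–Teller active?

[FeI₂(NCS)₄]⁴−: Summing ligand charges against the −4 overall charge gives an oxidation state of +2 for iron. Group 8 minus oxidation state 2 gives a d⁶ configuration. Iodide and isothiocyanate are weak-field ligands for a first-row metal, so the complex is high-spin. The d⁶ configuration leaves the e_g set evenly filled (or empty) — no strong Jahn–Teller driving force.
[MnI₆]³−: Each iodide is −1; balancing the −3 overall charge requires Mn(III). Mn sits in group 7, so the d-electron count is 7 − 3 = 4. Iodide is a weak-field ligand for a first-row metal, so the complex is high-spin. The t₂g³e_g¹ (high-spin) configuration has an unevenly filled e_g set; the Jahn–Teller theorem predicts a tetragonal distortion (typically axial elongation) to lift the degeneracy.

[MnI₆]³−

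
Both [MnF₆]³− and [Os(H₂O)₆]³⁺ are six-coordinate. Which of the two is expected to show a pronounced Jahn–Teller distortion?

[MnF₆]³−

[MnF₆]³−: Summing ligand charges against the −3 overall charge gives an oxidation state of +3 for manganese. Mn sits in group 7, so the d-electron count is 7 − 3 = 4. Fluoride is a weak-field ligand for a first-row metal, so the complex is high-spin. The t₂g³e_g¹ (high-spin) configuration has an unevenly filled e_g set; the Jahn–Teller theorem predicts a tetragonal distortion (typically axial elongation) to lift the degeneracy.
[Os(H₂O)₆]³⁺: Water is neutral; balancing the +3 overall charge requires Os(III). Osmium is a group-8 element; Os(III) is therefore d⁵. A 5d ion has a large Δₒ and is invariably low-spin. The d⁵ configuration leaves the e_g set evenly filled (or empty) — no strong Jahn–Teller driving force.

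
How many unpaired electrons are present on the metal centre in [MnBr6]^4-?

Ligand charges: each bromide is −1. With an overall charge of −4 the manganese centre must be in the +2 oxidation state.
Manganese is a group-7 element; Mn(II) is therefore d⁵.
The spin state decides the count: Bromide is a weak-field ligand for a first-row metal, so the complex is high-spin.
An octahedral high-spin d⁵ ion is t₂g³e_g², giving 5 unpaired electrons.

5 unpaired electrons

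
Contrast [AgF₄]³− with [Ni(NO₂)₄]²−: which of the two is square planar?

For [AgF₄]³−: Ligand charges: each fluoride is −1. With an overall charge of −3 the silver centre must be in the +1 oxidation state. Ag sits in group 11, so the d-electron count is 11 − 1 = 10. A d¹⁰ ion has no crystal-field stabilisation preference between square planar and tetrahedral, so four ligands adopt the sterically favoured tetrahedral geometry. → tetrahedral.
For [Ni(NO₂)₄]²−: Ligand charges: each nitro (N-bound nitrite) is −1. With an overall charge of −2 the nickel centre must be in the +2 oxidation state. Group 10 minus oxidation state 2 gives a d⁸ configuration. Nitro (N-bound nitrite) is a strong-field ligand (high in the spectrochemical series). A 3d d⁸ ion with strong-field ligands gains enough CFSE to favour square planar over tetrahedral. → square planar.

[Ni(NO₂)₄]²−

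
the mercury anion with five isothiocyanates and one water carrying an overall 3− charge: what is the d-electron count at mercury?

d10

Ligand charges: each isothiocyanate is −1; water is neutral. With an overall charge of −3 the mercury centre must be in the +2 oxidation state.
Group 12 minus oxidation state 2 gives a d¹⁰ configuration.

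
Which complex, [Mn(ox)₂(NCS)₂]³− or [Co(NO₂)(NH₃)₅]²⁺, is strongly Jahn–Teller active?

[Mn(ox)₂(NCS)₂]³−

[Mn(ox)₂(NCS)₂]³−: Each oxalate is −2; each isothiocyanate is −1; balancing the −3 overall charge requires Mn(III). Mn sits in group 7, so the d-electron count is 7 − 3 = 4. Isothiocyanate and oxalate are weak-field ligands for a first-row metal, so the complex is high-spin. The t₂g³e_g¹ (high-spin) configuration has an unevenly filled e_g set; the Jahn–Teller theorem predicts a tetragonal distortion (typically axial elongation) to lift the degeneracy.
[Co(NO₂)(NH₃)₅]²⁺: Ligand charges: each nitro (N-bound nitrite) is −1; ammonia is neutral. With an overall charge of +2 the cobalt centre must be in the +3 oxidation state. Co sits in group 9, so the d-electron count is 9 − 3 = 6. Co(III) has an exceptionally large octahedral splitting and is low-spin with essentially every ligand except fluoride. The d⁶ configuration leaves the e_g set evenly filled (or empty) — no strong Jahn–Teller driving force.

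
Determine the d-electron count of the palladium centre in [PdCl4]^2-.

d⁸

Ligand charges: each chloride is −1. With an overall charge of −2 the palladium centre must be in the +2 oxidation state.
Palladium is a group-10 element; Pd(II) is therefore d⁸.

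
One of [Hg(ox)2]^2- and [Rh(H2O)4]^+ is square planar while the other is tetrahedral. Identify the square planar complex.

For [Hg(ox)2]^2-: Summing ligand charges against the −2 overall charge gives an oxidation state of +2 for mercury. Group 12 minus oxidation state 2 gives a d¹⁰ configuration. A d¹⁰ ion has no crystal-field stabilisation preference between square planar and tetrahedral, so four ligands adopt the sterically favoured tetrahedral geometry. → tetrahedral.
For [Rh(H2O)4]^+: Ligand charges: water is neutral. With an overall charge of +1 the rhodium centre must be in the +1 oxidation state. Group 9 minus oxidation state 1 gives a d⁸ configuration. A 4d d⁸ ion has a large crystal-field splitting; square planar leaves the high-energy d_{x²−y²} orbital empty and maximises CFSE. → square planar.

[Rh(H2O)4]^+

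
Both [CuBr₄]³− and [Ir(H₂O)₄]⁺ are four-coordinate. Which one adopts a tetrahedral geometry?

For [CuBr₄]³−: Summing ligand charges against the −3 overall charge gives an oxidation state of +1 for copper. Group 11 minus oxidation state 1 gives a d¹⁰ configuration. A d¹⁰ ion has no crystal-field stabilisation preference between square planar and tetrahedral, so four ligands adopt the sterically favoured tetrahedral geometry. → tetrahedral.
For [Ir(H₂O)₄]⁺: Summing ligand charges against the +1 overall charge gives an oxidation state of +1 for iridium. Ir sits in group 9, so the d-electron count is 9 − 1 = 8. A 5d d⁸ ion has a large crystal-field splitting; square planar leaves the high-energy d_{x²−y²} orbital empty and maximises CFSE. → square planar.

[CuBr₄]³−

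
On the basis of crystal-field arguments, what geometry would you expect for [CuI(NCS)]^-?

linear

Ligand charges: each iodide is −1; each isothiocyanate is −1. With an overall charge of −1 the copper centre must be in the +1 oxidation state.
Cu sits in group 11, so the d-electron count is 11 − 1 = 10.
Coordination number: 2.
A d¹⁰ ion with only two ligands adopts a linear arrangement (sp hybridisation; no CFSE preference).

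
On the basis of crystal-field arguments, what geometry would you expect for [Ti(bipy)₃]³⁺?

Ligand charges: 2,2′-bipyridine is neutral. With an overall charge of +3 the titanium centre must be in the +3 oxidation state.
Group 4 minus oxidation state 3 gives a d¹ configuration.
Counting donor atoms: 3×2,2′-bipyridine (bidentate) → 6 donors. Coordination number = 6.
Six donors around a single metal centre give an octahedral coordination sphere.

octahedral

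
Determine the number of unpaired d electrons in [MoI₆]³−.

3 unpaired electrons

Summing ligand charges against the −3 overall charge gives an oxidation state of +3 for molybdenum.
Molybdenum is a group-6 element; Mo(III) is therefore d³.
In an octahedral field the d³ configuration is t₂g³e_g⁰ (only one arrangement possible), giving 3 unpaired electrons.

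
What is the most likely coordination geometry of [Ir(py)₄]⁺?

square planar

Summing ligand charges against the +1 overall charge gives an oxidation state of +1 for iridium.
Group 9 minus oxidation state 1 gives a d⁸ configuration.
Coordination number: 4.
A 5d d⁸ ion has a large crystal-field splitting; square planar leaves the high-energy d_{x²−y²} orbital empty and maximises CFSE.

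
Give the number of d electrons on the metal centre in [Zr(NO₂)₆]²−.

d0

Ligand charges: each nitro (N-bound nitrite) is −1. With an overall charge of −2 the zirconium centre must be in the +4 oxidation state.
Group 4 minus oxidation state 4 gives a d⁰ configuration.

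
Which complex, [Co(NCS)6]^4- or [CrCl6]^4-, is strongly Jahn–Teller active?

[CrCl6]^4-

[Co(NCS)6]^4-: Ligand charges: each isothiocyanate is −1. With an overall charge of −4 the cobalt centre must be in the +2 oxidation state. Group 9 minus oxidation state 2 gives a d⁷ configuration. Isothiocyanate is a weak-field ligand for a first-row metal, so the complex is high-spin. The d⁷ configuration leaves the e_g set evenly filled (or empty) — no strong Jahn–Teller driving force.
[CrCl6]^4-: Ligand charges: each chloride is −1. With an overall charge of −4 the chromium centre must be in the +2 oxidation state. Group 6 minus oxidation state 2 gives a d⁴ configuration. Chloride is a weak-field ligand for a first-row metal, so the complex is high-spin. The t₂g³e_g¹ (high-spin) configuration has an unevenly filled e_g set; the Jahn–Teller theorem predicts a tetragonal distortion (typically axial elongation) to lift the degeneracy.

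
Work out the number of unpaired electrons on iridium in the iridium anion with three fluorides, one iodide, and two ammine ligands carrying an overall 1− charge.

Summing ligand charges against the −1 overall charge gives an oxidation state of +3 for iridium.
Group 9 minus oxidation state 3 gives a d⁶ configuration.
The spin state decides the count: a 5d ion has a large Δₒ and is invariably low-spin.
An octahedral low-spin d⁶ ion is t₂g⁶e_g⁰, giving 0 unpaired electrons.

0 unpaired electrons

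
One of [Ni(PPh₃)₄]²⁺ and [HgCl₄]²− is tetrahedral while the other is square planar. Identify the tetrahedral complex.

[HgCl₄]²−

For [Ni(PPh₃)₄]²⁺: Summing ligand charges against the +2 overall charge gives an oxidation state of +2 for nickel. Ni sits in group 10, so the d-electron count is 10 − 2 = 8. Triphenylphosphine is a strong-field ligand (high in the spectrochemical series). A 3d d⁸ ion with strong-field ligands gains enough CFSE to favour square planar over tetrahedral. → square planar.
For [HgCl₄]²−: Summing ligand charges against the −2 overall charge gives an oxidation state of +2 for mercury. Mercury is a group-12 element; Hg(II) is therefore d¹⁰. A d¹⁰ ion has no crystal-field stabilisation preference between square planar and tetrahedral, so four ligands adopt the sterically favoured tetrahedral geometry. → tetrahedral.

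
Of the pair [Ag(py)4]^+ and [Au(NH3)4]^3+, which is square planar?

For [Ag(py)4]^+: Ligand charges: pyridine is neutral. With an overall charge of +1 the silver centre must be in the +1 oxidation state. Group 11 minus oxidation state 1 gives a d¹⁰ configuration. A d¹⁰ ion has no crystal-field stabilisation preference between square planar and tetrahedral, so four ligands adopt the sterically favoured tetrahedral geometry. → tetrahedral.
For [Au(NH3)4]^3+: Ammonia is neutral; balancing the +3 overall charge requires Au(III). Au sits in group 11, so the d-electron count is 11 − 3 = 8. A 5d d⁸ ion has a large crystal-field splitting; square planar leaves the high-energy d_{x²−y²} orbital empty and maximises CFSE. → square planar.

[Au(NH3)4]^3+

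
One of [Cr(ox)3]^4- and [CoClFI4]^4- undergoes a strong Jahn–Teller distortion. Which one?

[Cr(ox)3]^4-: Each oxalate is −2; balancing the −4 overall charge requires Cr(II). Cr sits in group 6, so the d-electron count is 6 − 2 = 4. Oxalate is a weak-field ligand for a first-row metal, so the complex is high-spin. The t₂g³e_g¹ (high-spin) configuration has an unevenly filled e_g set; the Jahn–Teller theorem predicts a tetragonal distortion (typically axial elongation) to lift the degeneracy.
[CoClFI4]^4-: Summing ligand charges against the −4 overall charge gives an oxidation state of +2 for cobalt. Co sits in group 9, so the d-electron count is 9 − 2 = 7. Chloride, fluoride, and iodide are weak-field ligands for a first-row metal, so the complex is high-spin. The d⁷ configuration leaves the e_g set evenly filled (or empty) — no strong Jahn–Teller driving force.

[Cr(ox)3]^4-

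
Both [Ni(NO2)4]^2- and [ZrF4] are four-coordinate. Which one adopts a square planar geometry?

[Ni(NO2)4]^2-

For [Ni(NO2)4]^2-: Each nitro (N-bound nitrite) is −1; balancing the −2 overall charge requires Ni(II). Ni sits in group 10, so the d-electron count is 10 − 2 = 8. Nitro (N-bound nitrite) is a strong-field ligand (high in the spectrochemical series). A 3d d⁸ ion with strong-field ligands gains enough CFSE to favour square planar over tetrahedral. → square planar.
For [ZrF4]: Ligand charges: each fluoride is −1. With an overall charge of 0 the zirconium centre must be in the +4 oxidation state. Zr sits in group 4, so the d-electron count is 4 − 4 = 0. A d⁰ ion has no crystal-field stabilisation preference between square planar and tetrahedral, so four ligands adopt the sterically favoured tetrahedral geometry. → tetrahedral.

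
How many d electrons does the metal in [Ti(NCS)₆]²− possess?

Each isothiocyanate is −1; balancing the −2 overall charge requires Ti(IV).
Group 4 minus oxidation state 4 gives a d⁰ configuration.

d⁰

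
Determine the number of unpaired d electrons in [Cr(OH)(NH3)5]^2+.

Ligand charges: each hydroxide is −1; ammonia is neutral. With an overall charge of +2 the chromium centre must be in the +3 oxidation state.
Cr sits in group 6, so the d-electron count is 6 − 3 = 3.
In an octahedral field the d³ configuration is t₂g³e_g⁰ (only one arrangement possible), giving 3 unpaired electrons.

3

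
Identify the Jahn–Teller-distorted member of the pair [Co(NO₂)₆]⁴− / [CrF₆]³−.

[Co(NO₂)₆]⁴−

[Co(NO₂)₆]⁴−: Ligand charges: each nitro (N-bound nitrite) is −1. With an overall charge of −4 the cobalt centre must be in the +2 oxidation state. Group 9 minus oxidation state 2 gives a d⁷ configuration. Nitro (N-bound nitrite) is a strong-field ligand (high in the spectrochemical series) for a first-row metal, so the complex is low-spin. The t₂g⁶e_g¹ (low-spin) configuration has an unevenly filled e_g set; the Jahn–Teller theorem predicts a tetragonal distortion (typically axial elongation) to lift the degeneracy.
[CrF₆]³−: Each fluoride is −1; balancing the −3 overall charge requires Cr(III). Group 6 minus oxidation state 3 gives a d³ configuration. The d³ configuration leaves the e_g set evenly filled (or empty) — no strong Jahn–Teller driving force.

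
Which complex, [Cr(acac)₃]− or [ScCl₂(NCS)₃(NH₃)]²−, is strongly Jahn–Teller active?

[Cr(acac)₃]−: Summing ligand charges against the −1 overall charge gives an oxidation state of +2 for chromium. Group 6 minus oxidation state 2 gives a d⁴ configuration. Acetylacetonate is a weak-field ligand for a first-row metal, so the complex is high-spin. The t₂g³e_g¹ (high-spin) configuration has an unevenly filled e_g set; the Jahn–Teller theorem predicts a tetragonal distortion (typically axial elongation) to lift the degeneracy.
[ScCl₂(NCS)₃(NH₃)]²−: Summing ligand charges against the −2 overall charge gives an oxidation state of +3 for scandium. Group 3 minus oxidation state 3 gives a d⁰ configuration. The d⁰ configuration leaves the e_g set evenly filled (or empty) — no strong Jahn–Teller driving force.

[Cr(acac)₃]−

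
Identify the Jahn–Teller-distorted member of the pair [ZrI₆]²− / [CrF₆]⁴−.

[CrF₆]⁴−

[ZrI₆]²−: Summing ligand charges against the −2 overall charge gives an oxidation state of +4 for zirconium. Group 4 minus oxidation state 4 gives a d⁰ configuration. The d⁰ configuration leaves the e_g set evenly filled (or empty) — no strong Jahn–Teller driving force.
[CrF₆]⁴−: Summing ligand charges against the −4 overall charge gives an oxidation state of +2 for chromium. Cr sits in group 6, so the d-electron count is 6 − 2 = 4. Fluoride is a weak-field ligand for a first-row metal, so the complex is high-spin. The t₂g³e_g¹ (high-spin) configuration has an unevenly filled e_g set; the Jahn–Teller theorem predicts a tetragonal distortion (typically axial elongation) to lift the degeneracy.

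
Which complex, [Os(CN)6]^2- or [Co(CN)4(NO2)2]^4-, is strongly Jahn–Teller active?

[Co(CN)4(NO2)2]^4-

[Os(CN)6]^2-: Summing ligand charges against the −2 overall charge gives an oxidation state of +4 for osmium. Osmium is a group-8 element; Os(IV) is therefore d⁴. A 5d ion has a large Δₒ and is invariably low-spin. The d⁴ configuration leaves the e_g set evenly filled (or empty) — no strong Jahn–Teller driving force.
[Co(CN)4(NO2)2]^4-: Summing ligand charges against the −4 overall charge gives an oxidation state of +2 for cobalt. Co sits in group 9, so the d-electron count is 9 − 2 = 7. Cyanide and nitro (N-bound nitrite) are strong-field ligands (high in the spectrochemical series) for a first-row metal, so the complex is low-spin. The t₂g⁶e_g¹ (low-spin) configuration has an unevenly filled e_g set; the Jahn–Teller theorem predicts a tetragonal distortion (typically axial elongation) to lift the degeneracy.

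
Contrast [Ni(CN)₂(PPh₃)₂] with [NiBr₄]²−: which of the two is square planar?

[Ni(CN)₂(PPh₃)₂]

For [Ni(CN)₂(PPh₃)₂]: Summing ligand charges against the 0 overall charge gives an oxidation state of +2 for nickel. Nickel is a group-10 element; Ni(II) is therefore d⁸. Cyanide and triphenylphosphine are strong-field ligands (high in the spectrochemical series). A 3d d⁸ ion with strong-field ligands gains enough CFSE to favour square planar over tetrahedral. → square planar.
For [NiBr₄]²−: Each bromide is −1; balancing the −2 overall charge requires Ni(II). Ni sits in group 10, so the d-electron count is 10 − 2 = 8. Bromide is a weak-field ligand. With weak-field ligands the CFSE gain from square planar is small, so a 3d d⁸ ion takes the sterically preferred tetrahedral geometry. → tetrahedral.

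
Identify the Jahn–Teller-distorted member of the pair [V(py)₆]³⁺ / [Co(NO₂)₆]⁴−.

[V(py)₆]³⁺: Pyridine is neutral; balancing the +3 overall charge requires V(III). Vanadium is a group-5 element; V(III) is therefore d². The d² configuration leaves the e_g set evenly filled (or empty) — no strong Jahn–Teller driving force.
[Co(NO₂)₆]⁴−: Summing ligand charges against the −4 overall charge gives an oxidation state of +2 for cobalt. Group 9 minus oxidation state 2 gives a d⁷ configuration. Nitro (N-bound nitrite) is a strong-field ligand (high in the spectrochemical series) for a first-row metal, so the complex is low-spin. The t₂g⁶e_g¹ (low-spin) configuration has an unevenly filled e_g set; the Jahn–Teller theorem predicts a tetragonal distortion (typically axial elongation) to lift the degeneracy.

[Co(NO₂)₆]⁴−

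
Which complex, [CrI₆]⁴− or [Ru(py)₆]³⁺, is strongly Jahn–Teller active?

[CrI₆]⁴−: Summing ligand charges against the −4 overall charge gives an oxidation state of +2 for chromium. Group 6 minus oxidation state 2 gives a d⁴ configuration. Iodide is a weak-field ligand for a first-row metal, so the complex is high-spin. The t₂g³e_g¹ (high-spin) configuration has an unevenly filled e_g set; the Jahn–Teller theorem predicts a tetragonal distortion (typically axial elongation) to lift the degeneracy.
[Ru(py)₆]³⁺: Ligand charges: pyridine is neutral. With an overall charge of +3 the ruthenium centre must be in the +3 oxidation state. Group 8 minus oxidation state 3 gives a d⁵ configuration. A 4d ion has a large Δₒ and is invariably low-spin. The d⁵ configuration leaves the e_g set evenly filled (or empty) — no strong Jahn–Teller driving force.

[CrI₆]⁴−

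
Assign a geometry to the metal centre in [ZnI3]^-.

trigonal planar

Summing ligand charges against the −1 overall charge gives an oxidation state of +2 for zinc.
Zinc is a group-12 element; Zn(II) is therefore d¹⁰.
With 3 monodentate ligands the coordination number is 3.
Three ligands around a d¹⁰ centre minimise repulsion in a trigonal-planar arrangement.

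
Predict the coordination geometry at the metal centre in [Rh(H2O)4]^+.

Water is neutral; balancing the +1 overall charge requires Rh(I).
Rhodium is a group-9 element; Rh(I) is therefore d⁸.
Coordination number: 4.
A 4d d⁸ ion has a large crystal-field splitting; square planar leaves the high-energy d_{x²−y²} orbital empty and maximises CFSE.

square planar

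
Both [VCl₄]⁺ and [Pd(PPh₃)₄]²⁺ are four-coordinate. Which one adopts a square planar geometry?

[Pd(PPh₃)₄]²⁺

For [VCl₄]⁺: Summing ligand charges against the +1 overall charge gives an oxidation state of +5 for vanadium. Group 5 minus oxidation state 5 gives a d⁰ configuration. A d⁰ ion has no crystal-field stabilisation preference between square planar and tetrahedral, so four ligands adopt the sterically favoured tetrahedral geometry. → tetrahedral.
For [Pd(PPh₃)₄]²⁺: Ligand charges: triphenylphosphine is neutral. With an overall charge of +2 the palladium centre must be in the +2 oxidation state. Palladium is a group-10 element; Pd(II) is therefore d⁸. A 4d d⁸ ion has a large crystal-field splitting; square planar leaves the high-energy d_{x²−y²} orbital empty and maximises CFSE. → square planar.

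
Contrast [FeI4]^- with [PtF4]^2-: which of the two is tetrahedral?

For [FeI4]^-: Ligand charges: each iodide is −1. With an overall charge of −1 the iron centre must be in the +3 oxidation state. Group 8 minus oxidation state 3 gives a d⁵ configuration. A high-spin d⁵ ion has zero CFSE in either geometry, so four ligands adopt the sterically favoured tetrahedral geometry. → tetrahedral.
For [PtF4]^2-: Ligand charges: each fluoride is −1. With an overall charge of −2 the platinum centre must be in the +2 oxidation state. Pt sits in group 10, so the d-electron count is 10 − 2 = 8. A 5d d⁸ ion has a large crystal-field splitting; square planar leaves the high-energy d_{x²−y²} orbital empty and maximises CFSE. → square planar.

[FeI4]^-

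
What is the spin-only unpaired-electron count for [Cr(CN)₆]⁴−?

Ligand charges: each cyanide is −1. With an overall charge of −4 the chromium centre must be in the +2 oxidation state.
Group 6 minus oxidation state 2 gives a d⁴ configuration.
The spin state decides the count: Cyanide is a strong-field ligand (high in the spectrochemical series) for a first-row metal, so the complex is low-spin.
An octahedral low-spin d⁴ ion is t₂g⁴e_g⁰, giving 2 unpaired electrons.

2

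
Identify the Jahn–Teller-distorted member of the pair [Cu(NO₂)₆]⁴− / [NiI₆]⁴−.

[Cu(NO₂)₆]⁴−: Each nitro (N-bound nitrite) is −1; balancing the −4 overall charge requires Cu(II). Group 11 minus oxidation state 2 gives a d⁹ configuration. The t₂g⁶e_g³ configuration has an unevenly filled e_g set; the Jahn–Teller theorem predicts a tetragonal distortion (typically axial elongation) to lift the degeneracy.
[NiI₆]⁴−: Summing ligand charges against the −4 overall charge gives an oxidation state of +2 for nickel. Nickel is a group-10 element; Ni(II) is therefore d⁸. The d⁸ configuration leaves the e_g set evenly filled (or empty) — no strong Jahn–Teller driving force.

[Cu(NO₂)₆]⁴−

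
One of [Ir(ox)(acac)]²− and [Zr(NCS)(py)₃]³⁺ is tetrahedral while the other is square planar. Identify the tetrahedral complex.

[Zr(NCS)(py)₃]³⁺

For [Ir(ox)(acac)]²−: Each oxalate is −2; each acetylacetonate is −1; balancing the −2 overall charge requires Ir(I). Ir sits in group 9, so the d-electron count is 9 − 1 = 8. A 5d d⁸ ion has a large crystal-field splitting; square planar leaves the high-energy d_{x²−y²} orbital empty and maximises CFSE. → square planar.
For [Zr(NCS)(py)₃]³⁺: Ligand charges: each isothiocyanate is −1; pyridine is neutral. With an overall charge of +3 the zirconium centre must be in the +4 oxidation state. Group 4 minus oxidation state 4 gives a d⁰ configuration. A d⁰ ion has no crystal-field stabilisation preference between square planar and tetrahedral, so four ligands adopt the sterically favoured tetrahedral geometry. → tetrahedral.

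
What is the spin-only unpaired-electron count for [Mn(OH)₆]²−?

3

Each hydroxide is −1; balancing the −2 overall charge requires Mn(IV).
Mn sits in group 7, so the d-electron count is 7 − 4 = 3.
In an octahedral field the d³ configuration is t₂g³e_g⁰ (only one arrangement possible), giving 3 unpaired electrons.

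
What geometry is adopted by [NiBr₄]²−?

tetrahedral

Summing ligand charges against the −2 overall charge gives an oxidation state of +2 for nickel.
Group 10 minus oxidation state 2 gives a d⁸ configuration.
With 4 monodentate ligands the coordination number is 4.
Bromide is a weak-field ligand.
With weak-field ligands the CFSE gain from square planar is small, so a 3d d⁸ ion takes the sterically preferred tetrahedral geometry.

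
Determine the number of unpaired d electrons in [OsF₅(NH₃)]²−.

1

Summing ligand charges against the −2 overall charge gives an oxidation state of +3 for osmium.
Os sits in group 8, so the d-electron count is 8 − 3 = 5.
The spin state decides the count: a 5d ion has a large Δₒ and is invariably low-spin.
An octahedral low-spin d⁵ ion is t₂g⁵e_g⁰, giving 1 unpaired electron.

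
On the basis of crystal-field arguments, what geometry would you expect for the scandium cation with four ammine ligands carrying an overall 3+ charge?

Summing ligand charges against the +3 overall charge gives an oxidation state of +3 for scandium.
Sc sits in group 3, so the d-electron count is 3 − 3 = 0.
With 4 monodentate ligands the coordination number is 4.
A d⁰ ion has no crystal-field stabilisation preference between square planar and tetrahedral, so four ligands adopt the sterically favoured tetrahedral geometry.

tetrahedral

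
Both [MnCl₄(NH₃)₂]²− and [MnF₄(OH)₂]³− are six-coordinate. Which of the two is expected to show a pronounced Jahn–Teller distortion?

[MnF₄(OH)₂]³−

[MnCl₄(NH₃)₂]²−: Summing ligand charges against the −2 overall charge gives an oxidation state of +2 for manganese. Manganese is a group-7 element; Mn(II) is therefore d⁵. Chloride is a weak-field ligand for a first-row metal, so the complex is high-spin. The d⁵ configuration leaves the e_g set evenly filled (or empty) — no strong Jahn–Teller driving force.
[MnF₄(OH)₂]³−: Ligand charges: each fluoride is −1; each hydroxide is −1. With an overall charge of −3 the manganese centre must be in the +3 oxidation state. Manganese is a group-7 element; Mn(III) is therefore d⁴. Fluoride and hydroxide are weak-field ligands for a first-row metal, so the complex is high-spin. The t₂g³e_g¹ (high-spin) configuration has an unevenly filled e_g set; the Jahn–Teller theorem predicts a tetragonal distortion (typically axial elongation) to lift the degeneracy.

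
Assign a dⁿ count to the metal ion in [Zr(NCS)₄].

d⁰

Ligand charges: each isothiocyanate is −1. With an overall charge of 0 the zirconium centre must be in the +4 oxidation state.
Zr sits in group 4, so the d-electron count is 4 − 4 = 0.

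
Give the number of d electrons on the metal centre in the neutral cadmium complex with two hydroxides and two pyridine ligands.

Ligand charges: each hydroxide is −1; pyridine is neutral. With an overall charge of 0 the cadmium centre must be in the +2 oxidation state.
Cadmium is a group-12 element; Cd(II) is therefore d¹⁰.

d¹⁰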